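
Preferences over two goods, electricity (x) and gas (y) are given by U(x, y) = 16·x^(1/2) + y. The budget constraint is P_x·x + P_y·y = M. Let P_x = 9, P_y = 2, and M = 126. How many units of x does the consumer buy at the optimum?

MU_x = 8/√x, MU_y = 1. Tangency: 8/√x = P_x/P_y.
Thus x* = (8·P_y/P_x)² — independent of M — with the rest of income spent on y.
Plugging in: x* = (8·2/9)² = 3.1605.

x* = 3.1605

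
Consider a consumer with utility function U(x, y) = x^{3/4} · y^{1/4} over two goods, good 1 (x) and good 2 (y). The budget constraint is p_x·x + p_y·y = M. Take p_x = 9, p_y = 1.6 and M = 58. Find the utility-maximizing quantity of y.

y* = 9.0625

MU_x/MU_y = (0.75·y)/(0.25·x); tangency sets this equal to p_x/p_y.
So 0.75·p_y·y = 0.25·p_x·x; combined with the budget, a share 0.75 of income goes to x.
Demand: x*(p_x,p_y,M) = 0.75·M/p_x and y* = 0.25·M/p_y.
At p_x=9, p_y=1.6, M=58: y* = 0.25·58/1.6 = 9.0625.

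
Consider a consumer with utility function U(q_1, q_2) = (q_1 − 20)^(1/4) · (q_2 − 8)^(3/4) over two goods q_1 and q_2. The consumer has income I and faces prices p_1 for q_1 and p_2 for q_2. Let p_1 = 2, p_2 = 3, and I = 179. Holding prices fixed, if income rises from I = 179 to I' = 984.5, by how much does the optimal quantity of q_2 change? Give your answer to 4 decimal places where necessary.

MRS = (1/3)·(q_2−8)/(q_1−20). Tangency with p_1/p_2 gives q_2−8 = 3·(p_1/p_2)·(q_1−20).
Substituting into the budget: q_1* = 20 + 0.25·(I − 20·p_1 − 8·p_2)/p_1, and q_2* = 8 + 0.75·(…)/p_2.
Discretionary income = 179 − 20·2 − 8·3 = 115; q_2* = 8 + 0.75·115/3 = 36.75.
At I' = 984.5: q_2* = 238.125. Change: 238.125 − 36.75 = 201.375.

Δq_2* = 201.375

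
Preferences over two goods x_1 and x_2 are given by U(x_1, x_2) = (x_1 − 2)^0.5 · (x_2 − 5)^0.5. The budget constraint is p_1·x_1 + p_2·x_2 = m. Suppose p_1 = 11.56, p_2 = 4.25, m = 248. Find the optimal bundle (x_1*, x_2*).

MRS = (x_2−5)/(x_1−2). Tangency with p_1/p_2 gives x_2−5 = (p_1/p_2)·(x_1−2).
After buying the subsistence bundle (2, 5), a share 0.5 of the remaining income goes to x_1: x_1* = 2 + 0.5·(m − 2p_1 − 5p_2)/p_1.
Discretionary income = 248 − 2·11.56 − 5·4.25 = 203.63; x_1* = 2 + 0.5·203.63/11.56 = 10.8075; x_2* = 5 + 0.5·203.63/4.25 = 28.9565.

x_1* = 10.8075, x_2* = 28.9565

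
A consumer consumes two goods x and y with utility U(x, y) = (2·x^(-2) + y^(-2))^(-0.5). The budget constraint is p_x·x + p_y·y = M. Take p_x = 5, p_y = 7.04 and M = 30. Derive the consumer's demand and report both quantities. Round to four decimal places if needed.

x* = 3.0044, y* = 2.1276

Substitute y = (y/x)·x into the budget: x* = M/(p_x + p_y·(y/x)).
Numerically y/x = 0.708145, so x* = 30/(5 + 7.04·0.708145) = 3.0044 and y* = 0.708145·3.0044 = 2.1276.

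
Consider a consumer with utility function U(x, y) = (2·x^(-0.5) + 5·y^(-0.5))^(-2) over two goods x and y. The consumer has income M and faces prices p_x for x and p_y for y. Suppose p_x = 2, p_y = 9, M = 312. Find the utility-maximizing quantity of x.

Substitute y = (y/x)·x into the budget: x* = M/(p_x + p_y·(y/x)).
Numerically y/x = 0.6758, so x* = 312/(2 + 9·0.6758) = 38.6033.

x* = 38.6033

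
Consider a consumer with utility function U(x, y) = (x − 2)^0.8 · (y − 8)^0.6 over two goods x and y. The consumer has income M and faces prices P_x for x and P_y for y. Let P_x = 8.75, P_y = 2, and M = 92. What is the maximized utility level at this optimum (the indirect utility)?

V = 13.3222

Discretionary income = 92 − 2·8.75 − 8·2 = 58.5; x* = 2 + 4/7·58.5/8.75 = 5.8204; y* = 8 + 3/7·58.5/2 = 20.5357.
Utility at the optimum: U(5.8204, 20.5357) = 13.3222.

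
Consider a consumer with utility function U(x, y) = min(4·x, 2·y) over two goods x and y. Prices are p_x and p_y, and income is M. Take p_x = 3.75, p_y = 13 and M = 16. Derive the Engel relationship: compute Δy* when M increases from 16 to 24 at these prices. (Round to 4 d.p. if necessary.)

With perfect complements, no substitution: consume in ratio x:y = 2:4.
Budget: p_x·x + p_y·2·x = M, so (2·p_x + 4·p_y)·x = 2·M.
Demand: x*(p_x,p_y,M) = 2·M/(2·p_x + 4·p_y), y* = 4·M/(2·p_x + 4·p_y).
Here 2·3.75 + 4·13 = 59.5, giving y* = 1.0756.
At M' = 24: y* = 1.6134. Change: 1.6134 − 1.0756 = 0.5378.

Δy* = 0.5378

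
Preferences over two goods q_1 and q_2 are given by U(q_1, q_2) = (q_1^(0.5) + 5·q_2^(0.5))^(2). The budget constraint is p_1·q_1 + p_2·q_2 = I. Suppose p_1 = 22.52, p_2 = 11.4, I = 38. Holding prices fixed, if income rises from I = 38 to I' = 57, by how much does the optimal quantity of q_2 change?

From the CES first-order condition, (1/5)·(q_2/q_1)^(0.5) = p_1/p_2.
Hence q_2/q_1 = (5·p_1/p_2)^(1/(0.5)), i.e. raised to the 2 power.
With the ratio pinned down, the budget gives q_1* = I/(p_1 + p_2·(q_2/q_1)) and q_2* = (q_2/q_1)·q_1*.
Numerically q_2/q_1 = 97.558941, so q_1* = 38/(22.52 + 11.4·97.558941) = 0.0335 and q_2* = 97.558941·0.0335 = 3.2672.
At I' = 57: q_2* = 4.9008. Change: 4.9008 − 3.2672 = 1.6336.

Δq_2* = 1.6336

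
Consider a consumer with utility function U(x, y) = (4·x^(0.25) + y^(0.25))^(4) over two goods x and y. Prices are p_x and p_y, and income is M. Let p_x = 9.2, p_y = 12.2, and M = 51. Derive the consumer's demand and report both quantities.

With the ratio pinned down, the budget gives x* = M/(p_x + p_y·(y/x)) and y* = (y/x)·x*.
Numerically y/x = 0.1081, so x* = 51/(9.2 + 12.2·0.1081) = 4.8485 and y* = 0.1081·4.8485 = 0.5241.

x* = 4.8485, y* = 0.5241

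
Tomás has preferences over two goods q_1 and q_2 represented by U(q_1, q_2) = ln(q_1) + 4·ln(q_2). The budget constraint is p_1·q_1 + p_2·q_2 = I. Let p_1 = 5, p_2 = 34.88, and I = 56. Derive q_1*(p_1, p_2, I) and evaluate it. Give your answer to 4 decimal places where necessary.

q_1* = 2.24

The MRS is (1/4)·q_2/q_1. Set MRS = p_1/p_2.
Rearranging, p_2·q_2 = 4·p_1·q_1. Substituting into the budget gives p_1·q_1·(1 + 4) = I.
Demand: q_1*(p_1,p_2,I) = 0.2·I/p_1 and q_2* = 0.8·I/p_2.
At p_1=5, p_2=34.88, I=56: q_1* = 0.2·56/5 = 2.24.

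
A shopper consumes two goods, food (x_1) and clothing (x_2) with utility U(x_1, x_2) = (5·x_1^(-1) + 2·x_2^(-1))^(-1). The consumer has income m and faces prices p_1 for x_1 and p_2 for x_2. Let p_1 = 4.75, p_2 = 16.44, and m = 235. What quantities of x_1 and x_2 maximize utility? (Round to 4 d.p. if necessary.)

MU_x_1 ∝ 5·x_1^(-2), MU_x_2 ∝ 2·x_2^(-2), so MRS = (5/2)·(x_2/x_1)^(2) = p_1/p_2.
Solve for the ratio: x_2/x_1 = [(2/5)·p_1/p_2]^(0.5).
Substitute x_2 = (x_2/x_1)·x_1 into the budget: x_1* = m/(p_1 + p_2·(x_2/x_1)).
Numerically x_2/x_1 = 0.339958, so x_1* = 235/(4.75 + 16.44·0.339958) = 22.7297 and x_2* = 0.339958·22.7297 = 7.7271.

x_1* = 22.7297, x_2* = 7.7271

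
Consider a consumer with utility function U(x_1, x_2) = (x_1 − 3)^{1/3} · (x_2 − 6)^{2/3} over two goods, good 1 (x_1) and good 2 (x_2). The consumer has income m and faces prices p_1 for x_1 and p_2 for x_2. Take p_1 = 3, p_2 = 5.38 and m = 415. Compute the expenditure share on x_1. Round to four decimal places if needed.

share on x_1 = 0.3219

MRS = (1/2)·(x_2−6)/(x_1−3). Tangency with p_1/p_2 gives x_2−6 = 2·(p_1/p_2)·(x_1−3).
After buying the subsistence bundle (3, 6), a share 1/3 of the remaining income goes to x_1: x_1* = 3 + 1/3·(m − 3p_1 − 6p_2)/p_1.
Discretionary income = 415 − 3·3 − 6·5.38 = 373.72; x_1* = 3 + 1/3·373.72/3 = 44.5244; x_2* = 6 + 2/3·373.72/5.38 = 52.3098.
Expenditure on x_1: 3·44.5244 = 133.5733; share = 0.3219.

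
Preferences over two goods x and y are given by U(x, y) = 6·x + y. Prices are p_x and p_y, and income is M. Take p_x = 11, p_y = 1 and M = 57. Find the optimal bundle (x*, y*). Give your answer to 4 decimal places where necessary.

y gives more utility per dollar, so spend all income on y: y* = M/p_y, x* = 0.
Numerically: x* = 0, y* = 57.

x* = 0, y* = 57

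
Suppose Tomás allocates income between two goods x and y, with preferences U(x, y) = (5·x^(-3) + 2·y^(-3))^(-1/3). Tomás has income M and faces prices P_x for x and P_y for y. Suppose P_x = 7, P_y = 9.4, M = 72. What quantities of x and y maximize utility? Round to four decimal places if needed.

x* = 5.1634, y* = 3.8145

From the CES first-order condition, (5/2)·(y/x)^(4) = P_x/P_y.
Hence y/x = ((2/5)·P_x/P_y)^(1/(4)), i.e. raised to the 0.25 power.
With the ratio pinned down, the budget gives x* = M/(P_x + P_y·(y/x)) and y* = (y/x)·x*.
Numerically y/x = 0.738767, so x* = 72/(7 + 9.4·0.738767) = 5.1634 and y* = 0.738767·5.1634 = 3.8145.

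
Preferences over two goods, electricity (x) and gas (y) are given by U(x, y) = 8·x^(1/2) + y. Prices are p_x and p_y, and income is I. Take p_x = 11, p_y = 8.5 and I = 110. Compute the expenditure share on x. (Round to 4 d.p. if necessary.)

Thus x* = (4·p_y/p_x)² — independent of I — with the rest of income spent on y.
Plugging in: x* = (4·8.5/11)² = 9.5537, y* = 0.5775.
Expenditure on x: 11·9.5537 = 105.0909; share = 0.9554.

share on x = 0.9554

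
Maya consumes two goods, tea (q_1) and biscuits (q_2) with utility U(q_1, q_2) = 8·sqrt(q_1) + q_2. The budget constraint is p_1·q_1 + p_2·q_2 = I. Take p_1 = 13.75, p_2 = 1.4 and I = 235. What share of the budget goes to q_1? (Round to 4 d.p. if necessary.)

Plugging in: q_1* = (4·1.4/13.75)² = 0.1659, q_2* = 166.2281.
Expenditure on q_1: 13.75·0.1659 = 2.2807; share = 0.0097.

share on q_1 = 0.0097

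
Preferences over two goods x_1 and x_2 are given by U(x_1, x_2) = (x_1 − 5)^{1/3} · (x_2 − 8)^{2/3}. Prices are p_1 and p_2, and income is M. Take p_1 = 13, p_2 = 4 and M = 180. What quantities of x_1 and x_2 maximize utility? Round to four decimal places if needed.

Let x_1' = x_1−5, x_2' = x_2−8. MRS = (1/2)·x_2'/x_1' = p_1/p_2.
After buying the subsistence bundle (5, 8), a share 1/3 of the remaining income goes to x_1: x_1* = 5 + 1/3·(M − 5p_1 − 8p_2)/p_1.
Discretionary income = 180 − 5·13 − 8·4 = 83; x_1* = 5 + 1/3·83/13 = 7.1282; x_2* = 8 + 2/3·83/4 = 21.8333.

x_1* = 7.1282, x_2* = 21.8333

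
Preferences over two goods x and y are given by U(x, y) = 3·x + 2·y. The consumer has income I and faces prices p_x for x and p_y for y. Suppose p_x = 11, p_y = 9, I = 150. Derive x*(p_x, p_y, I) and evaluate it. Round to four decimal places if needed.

x* = 13.6364

Perfect substitutes: compare marginal utility per dollar. 3/p_x vs 2/p_y → 0.2727 vs 0.2222.
x gives more utility per dollar, so spend all income on x: x* = I/p_x, y* = 0.
Numerically: x* = 13.6364, y* = 0.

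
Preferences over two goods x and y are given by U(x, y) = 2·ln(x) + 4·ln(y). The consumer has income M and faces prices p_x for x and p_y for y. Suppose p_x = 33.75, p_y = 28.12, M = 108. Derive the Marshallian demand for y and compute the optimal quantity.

Tangency: MRS = (1/2)·y/x = p_x/p_y.
So 2·p_y·y = 4·p_x·x; combined with the budget, a share 1/3 of income goes to x.
Demand: x*(p_x,p_y,M) = 1/3·M/p_x and y* = 2/3·M/p_y.
At p_x=33.75, p_y=28.12, M=108: y* = 2/3·108/28.12 = 2.5605.

y* = 2.5605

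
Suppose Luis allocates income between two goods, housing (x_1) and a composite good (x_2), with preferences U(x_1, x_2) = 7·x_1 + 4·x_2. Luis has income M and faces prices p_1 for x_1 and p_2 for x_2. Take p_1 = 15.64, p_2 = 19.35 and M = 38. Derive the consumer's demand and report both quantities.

Perfect substitutes: compare marginal utility per dollar. 7/p_1 vs 4/p_2 → 0.4476 vs 0.2067.
x_1 gives more utility per dollar, so spend all income on x_1: x_1* = M/p_1, x_2* = 0.
Numerically: x_1* = 2.4297, x_2* = 0.

x_1* = 2.4297, x_2* = 0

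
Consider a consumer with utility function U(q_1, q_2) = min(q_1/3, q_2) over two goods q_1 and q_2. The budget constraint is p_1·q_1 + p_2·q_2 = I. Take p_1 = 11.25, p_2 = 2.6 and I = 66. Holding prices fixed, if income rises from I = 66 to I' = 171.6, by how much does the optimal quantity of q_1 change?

Demand: q_1*(p_1,p_2,I) = 3·I/(3·p_1 + p_2), q_2* = I/(3·p_1 + p_2).
Here 3·11.25 + 2.6 = 36.35, giving q_1* = 5.447.
At I' = 171.6: q_1* = 14.1623. Change: 14.1623 − 5.447 = 8.7153.

Δq_1* = 8.7153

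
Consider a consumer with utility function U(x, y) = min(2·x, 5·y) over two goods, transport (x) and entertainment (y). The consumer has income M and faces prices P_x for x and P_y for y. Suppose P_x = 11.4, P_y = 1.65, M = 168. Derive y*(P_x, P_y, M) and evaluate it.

Demand: x*(P_x,P_y,M) = 5·M/(5·P_x + 2·P_y), y* = 2·M/(5·P_x + 2·P_y).
Here 5·11.4 + 2·1.65 = 60.3, giving y* = 5.5721.

y* = 5.5721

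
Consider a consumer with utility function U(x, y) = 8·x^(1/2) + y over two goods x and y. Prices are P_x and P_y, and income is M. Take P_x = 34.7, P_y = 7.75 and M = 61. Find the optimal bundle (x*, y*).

Utility is quasi-linear in y; the FOC for x is 4/√x = P_x/P_y.
Thus x* = (4·P_y/P_x)² — independent of M — with the rest of income spent on y.
Plugging in: x* = (4·7.75/34.7)² = 0.7981, y* = 4.2975.

x* = 0.7981, y* = 4.2975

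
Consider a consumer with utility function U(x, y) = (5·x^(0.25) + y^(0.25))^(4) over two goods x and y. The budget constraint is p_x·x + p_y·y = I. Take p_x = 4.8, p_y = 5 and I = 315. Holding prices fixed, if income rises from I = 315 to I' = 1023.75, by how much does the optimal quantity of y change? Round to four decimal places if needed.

With the ratio pinned down, the budget gives x* = I/(p_x + p_y·(y/x)) and y* = (y/x)·x*.
Numerically y/x = 0.110765, so x* = 315/(4.8 + 5·0.110765) = 58.8365 and y* = 0.110765·58.8365 = 6.517.
At I' = 1023.75: y* = 21.1803. Change: 21.1803 − 6.517 = 14.6633.

Δy* = 14.6633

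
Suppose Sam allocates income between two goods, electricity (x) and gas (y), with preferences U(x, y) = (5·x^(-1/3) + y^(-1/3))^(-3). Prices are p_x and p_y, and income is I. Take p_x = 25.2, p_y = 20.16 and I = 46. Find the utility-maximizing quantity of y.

y* = 0.5031

With the ratio pinned down, the budget gives x* = I/(p_x + p_y·(y/x)) and y* = (y/x)·x*.
Numerically y/x = 0.353553, so x* = 46/(25.2 + 20.16·0.353553) = 1.4229 and y* = 0.353553·1.4229 = 0.5031.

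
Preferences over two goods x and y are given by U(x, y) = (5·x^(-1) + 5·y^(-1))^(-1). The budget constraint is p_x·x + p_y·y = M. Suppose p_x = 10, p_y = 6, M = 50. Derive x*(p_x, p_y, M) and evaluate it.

MU_x ∝ 5·x^(-2), MU_y ∝ 5·y^(-2), so MRS = (y/x)^(2) = p_x/p_y.
Hence y/x = (p_x/p_y)^(1/(2)), i.e. raised to the 0.5 power.
With the ratio pinned down, the budget gives x* = M/(p_x + p_y·(y/x)) and y* = (y/x)·x*.
Numerically y/x = 1.290994, so x* = 50/(10 + 6·1.290994) = 2.8175.

x* = 2.8175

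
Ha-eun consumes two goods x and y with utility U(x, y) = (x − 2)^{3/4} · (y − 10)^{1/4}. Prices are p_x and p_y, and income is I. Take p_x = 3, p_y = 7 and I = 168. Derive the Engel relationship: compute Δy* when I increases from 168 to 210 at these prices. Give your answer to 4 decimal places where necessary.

Δy* = 1.5

Discretionary income = 168 − 2·3 − 10·7 = 92; y* = 10 + 0.25·92/7 = 13.2857.
At I' = 210: y* = 14.7857. Change: 14.7857 − 13.2857 = 1.5.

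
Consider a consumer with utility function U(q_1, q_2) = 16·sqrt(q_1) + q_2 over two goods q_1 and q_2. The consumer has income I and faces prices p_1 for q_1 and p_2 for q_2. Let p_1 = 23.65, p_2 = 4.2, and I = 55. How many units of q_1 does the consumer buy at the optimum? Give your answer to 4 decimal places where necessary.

q_1* = 2.0184

MU_q_1 = 8/√q_1, MU_q_2 = 1. Tangency: 8/√q_1 = p_1/p_2.
Solve: √q_1 = 8·p_2/p_1, so q_1*(p_1,p_2) = (8·p_2/p_1)², and q_2* = (I − p_1·q_1*)/p_2.
Plugging in: q_1* = (8·4.2/23.65)² = 2.0184.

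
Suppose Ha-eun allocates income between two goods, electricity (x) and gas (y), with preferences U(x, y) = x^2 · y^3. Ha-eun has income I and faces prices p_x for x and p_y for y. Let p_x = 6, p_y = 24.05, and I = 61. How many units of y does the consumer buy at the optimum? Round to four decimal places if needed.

y* = 1.5218

MU_x/MU_y = (2·y)/(3·x); tangency sets this equal to p_x/p_y.
Rearranging, p_y·y = (3/2)·p_x·x. Substituting into the budget gives p_x·x·(1 + (3/2)) = I.
Demand: x*(p_x,p_y,I) = 0.4·I/p_x and y* = 0.6·I/p_y.
At p_x=6, p_y=24.05, I=61: y* = 0.6·61/24.05 = 1.5218.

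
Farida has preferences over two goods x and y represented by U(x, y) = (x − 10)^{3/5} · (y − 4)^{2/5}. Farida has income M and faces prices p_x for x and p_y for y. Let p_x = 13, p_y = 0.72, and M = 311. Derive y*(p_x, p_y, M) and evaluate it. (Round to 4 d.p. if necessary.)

y* = 102.9556

Substituting into the budget: x* = 10 + 0.6·(M − 10·p_x − 4·p_y)/p_x, and y* = 4 + 0.4·(…)/p_y.
Discretionary income = 311 − 10·13 − 4·0.72 = 178.12; y* = 4 + 0.4·178.12/0.72 = 102.9556.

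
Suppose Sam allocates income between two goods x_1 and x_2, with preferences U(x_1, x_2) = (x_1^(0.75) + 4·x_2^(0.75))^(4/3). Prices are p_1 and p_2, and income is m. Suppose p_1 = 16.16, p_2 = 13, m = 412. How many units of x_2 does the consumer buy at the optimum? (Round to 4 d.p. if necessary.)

MU_x_1 ∝ x_1^(-0.25), MU_x_2 ∝ 4·x_2^(-0.25), so MRS = (1/4)·(x_2/x_1)^(0.25) = p_1/p_2.
Solve for the ratio: x_2/x_1 = [4·p_1/p_2]^(4).
Substitute x_2 = (x_2/x_1)·x_1 into the budget: x_1* = m/(p_1 + p_2·(x_2/x_1)).
Numerically x_2/x_1 = 611.268452, so x_1* = 412/(16.16 + 13·611.268452) = 0.0517 and x_2* = 611.268452·0.0517 = 31.628.

x_2* = 31.628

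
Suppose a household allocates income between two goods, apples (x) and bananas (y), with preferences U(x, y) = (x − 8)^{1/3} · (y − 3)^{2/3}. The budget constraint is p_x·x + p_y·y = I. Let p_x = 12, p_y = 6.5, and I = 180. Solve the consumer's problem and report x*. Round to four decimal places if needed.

x* = 9.7917

MRS = (1/2)·(y−3)/(x−8). Tangency with p_x/p_y gives y−3 = 2·(p_x/p_y)·(x−8).
Substituting into the budget: x* = 8 + 1/3·(I − 8·p_x − 3·p_y)/p_x, and y* = 3 + 2/3·(…)/p_y.
Discretionary income = 180 − 8·12 − 3·6.5 = 64.5; x* = 8 + 1/3·64.5/12 = 9.7917.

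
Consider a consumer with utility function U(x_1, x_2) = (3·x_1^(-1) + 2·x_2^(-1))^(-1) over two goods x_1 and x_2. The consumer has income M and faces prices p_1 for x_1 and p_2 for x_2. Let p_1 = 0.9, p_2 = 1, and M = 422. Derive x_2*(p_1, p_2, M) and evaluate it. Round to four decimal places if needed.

MRS = MU_x_1/MU_x_2 = (3/2)·(x_2/x_1)^(2). Set equal to p_1/p_2.
Hence x_2/x_1 = ((2/3)·p_1/p_2)^(1/(2)), i.e. raised to the 0.5 power.
With the ratio pinned down, the budget gives x_1* = M/(p_1 + p_2·(x_2/x_1)) and x_2* = (x_2/x_1)·x_1*.
Numerically x_2/x_1 = 0.774597, so x_1* = 422/(0.9 + 1·0.774597) = 252.001 and x_2* = 0.774597·252.001 = 195.1991.

x_2* = 195.1991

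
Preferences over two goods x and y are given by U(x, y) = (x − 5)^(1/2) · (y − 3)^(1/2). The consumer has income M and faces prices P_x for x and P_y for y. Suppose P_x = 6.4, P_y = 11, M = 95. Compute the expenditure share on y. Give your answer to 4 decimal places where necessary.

share on y = 0.5053

After buying the subsistence bundle (5, 3), a share 0.5 of the remaining income goes to x: x* = 5 + 0.5·(M − 5P_x − 3P_y)/P_x.
Discretionary income = 95 − 5·6.4 − 3·11 = 30; x* = 5 + 0.5·30/6.4 = 7.3438; y* = 3 + 0.5·30/11 = 4.3636.
Expenditure on y: 11·4.3636 = 48; share = 0.5053.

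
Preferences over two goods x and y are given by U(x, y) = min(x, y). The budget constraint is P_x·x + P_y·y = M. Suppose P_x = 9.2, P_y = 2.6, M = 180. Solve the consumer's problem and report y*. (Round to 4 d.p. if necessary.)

Leontief preferences: the optimum is at the kink where x/1 = y/1, i.e. y = x.
Budget: P_x·x + P_y·x = M, so (P_x + P_y)·x = M.
Demand: x*(P_x,P_y,M) = M/(P_x + P_y), y* = M/(P_x + P_y).
Here 9.2 + 2.6 = 11.8, giving y* = 15.2542.

y* = 15.2542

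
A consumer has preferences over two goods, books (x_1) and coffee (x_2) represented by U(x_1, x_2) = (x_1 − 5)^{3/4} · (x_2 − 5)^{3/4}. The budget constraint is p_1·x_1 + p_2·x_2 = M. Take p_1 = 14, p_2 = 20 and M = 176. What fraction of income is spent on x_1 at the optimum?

share on x_1 = 0.4148

This is Cobb-Douglas in (x_1−5, x_2−5): tangency gives 0.75·p_2·(x_2−5) = 0.75·p_1·(x_1−5).
Substituting into the budget: x_1* = 5 + 0.5·(M − 5·p_1 − 5·p_2)/p_1, and x_2* = 5 + 0.5·(…)/p_2.
Discretionary income = 176 − 5·14 − 5·20 = 6; x_1* = 5 + 0.5·6/14 = 5.2143; x_2* = 5 + 0.5·6/20 = 5.15.
Expenditure on x_1: 14·5.2143 = 73; share = 0.4148.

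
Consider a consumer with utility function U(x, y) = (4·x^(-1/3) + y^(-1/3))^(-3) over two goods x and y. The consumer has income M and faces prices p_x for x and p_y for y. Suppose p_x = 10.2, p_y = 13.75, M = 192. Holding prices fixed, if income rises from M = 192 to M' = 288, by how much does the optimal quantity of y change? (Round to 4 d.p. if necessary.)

MU_x ∝ 4·x^(-4/3), MU_y ∝ y^(-4/3), so MRS = 4·(y/x)^(4/3) = p_x/p_y.
Hence y/x = ((1/4)·p_x/p_y)^(1/(4/3)), i.e. raised to the 0.75 power.
Substitute y = (y/x)·x into the budget: x* = M/(p_x + p_y·(y/x)).
Numerically y/x = 0.282604, so x* = 192/(10.2 + 13.75·0.282604) = 13.6307 and y* = 0.282604·13.6307 = 3.8521.
At M' = 288: y* = 5.7782. Change: 5.7782 − 3.8521 = 1.9261.

Δy* = 1.9261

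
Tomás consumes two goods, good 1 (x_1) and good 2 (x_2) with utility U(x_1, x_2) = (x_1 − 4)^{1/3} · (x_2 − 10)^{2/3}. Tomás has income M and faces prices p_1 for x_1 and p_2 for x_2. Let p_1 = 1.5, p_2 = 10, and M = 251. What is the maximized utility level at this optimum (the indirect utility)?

This is Cobb-Douglas in (x_1−4, x_2−10): tangency gives 1/3·p_2·(x_2−10) = 2/3·p_1·(x_1−4).
Substituting into the budget: x_1* = 4 + 1/3·(M − 4·p_1 − 10·p_2)/p_1, and x_2* = 10 + 2/3·(…)/p_2.
Discretionary income = 251 − 4·1.5 − 10·10 = 145; x_1* = 4 + 1/3·145/1.5 = 36.2222; x_2* = 10 + 2/3·145/10 = 19.6667.
Utility at the optimum: U(36.2222, 19.6667) = 14.4401.

V = 14.4401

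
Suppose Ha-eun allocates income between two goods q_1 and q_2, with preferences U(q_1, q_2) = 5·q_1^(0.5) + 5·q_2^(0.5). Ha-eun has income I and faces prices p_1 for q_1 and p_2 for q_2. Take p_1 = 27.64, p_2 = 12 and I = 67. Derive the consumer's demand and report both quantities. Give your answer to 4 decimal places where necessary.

q_1* = 0.7338, q_2* = 3.8931

From the CES first-order condition, (q_2/q_1)^(0.5) = p_1/p_2.
Hence q_2/q_1 = (p_1/p_2)^(1/(0.5)), i.e. raised to the 2 power.
Substitute q_2 = (q_2/q_1)·q_1 into the budget: q_1* = I/(p_1 + p_2·(q_2/q_1)).
Numerically q_2/q_1 = 5.305344, so q_1* = 67/(27.64 + 12·5.305344) = 0.7338 and q_2* = 5.305344·0.7338 = 3.8931.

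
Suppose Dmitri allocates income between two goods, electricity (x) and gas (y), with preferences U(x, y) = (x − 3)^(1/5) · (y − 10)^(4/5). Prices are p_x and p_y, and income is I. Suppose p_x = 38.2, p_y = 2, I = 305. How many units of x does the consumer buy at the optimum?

MRS = (1/4)·(y−10)/(x−3). Tangency with p_x/p_y gives y−10 = 4·(p_x/p_y)·(x−3).
Substituting into the budget: x* = 3 + 0.2·(I − 3·p_x − 10·p_y)/p_x, and y* = 10 + 0.8·(…)/p_y.
Discretionary income = 305 − 3·38.2 − 10·2 = 170.4; x* = 3 + 0.2·170.4/38.2 = 3.8921.

x* = 3.8921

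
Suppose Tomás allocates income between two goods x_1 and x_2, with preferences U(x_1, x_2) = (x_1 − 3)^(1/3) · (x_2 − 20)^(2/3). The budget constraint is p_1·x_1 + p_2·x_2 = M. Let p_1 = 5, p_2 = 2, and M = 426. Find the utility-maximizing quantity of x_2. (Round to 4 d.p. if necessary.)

x_2* = 143.6667

MRS = (1/2)·(x_2−20)/(x_1−3). Tangency with p_1/p_2 gives x_2−20 = 2·(p_1/p_2)·(x_1−3).
Substituting into the budget: x_1* = 3 + 1/3·(M − 3·p_1 − 20·p_2)/p_1, and x_2* = 20 + 2/3·(…)/p_2.
Discretionary income = 426 − 3·5 − 20·2 = 371; x_2* = 20 + 2/3·371/2 = 143.6667.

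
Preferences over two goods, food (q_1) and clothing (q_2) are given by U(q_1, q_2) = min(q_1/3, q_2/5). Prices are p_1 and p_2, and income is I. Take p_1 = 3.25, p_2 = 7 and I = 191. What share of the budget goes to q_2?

Demand: q_1*(p_1,p_2,I) = 3·I/(3·p_1 + 5·p_2), q_2* = 5·I/(3·p_1 + 5·p_2).
Here 3·3.25 + 5·7 = 44.75, giving q_1* = 12.8045 and q_2* = 21.3408.
Expenditure on q_2: 7·21.3408 = 149.3855; share = 0.7821.

share on q_2 = 0.7821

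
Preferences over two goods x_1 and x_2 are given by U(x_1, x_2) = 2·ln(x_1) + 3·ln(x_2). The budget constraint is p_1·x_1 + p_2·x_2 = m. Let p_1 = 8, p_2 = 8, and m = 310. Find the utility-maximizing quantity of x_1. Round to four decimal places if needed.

The MRS is (2/3)·x_2/x_1. Set MRS = p_1/p_2.
So 2·p_2·x_2 = 3·p_1·x_1; combined with the budget, a share 0.4 of income goes to x_1.
Demand: x_1*(p_1,p_2,m) = 0.4·m/p_1 and x_2* = 0.6·m/p_2.
At p_1=8, p_2=8, m=310: x_1* = 0.4·310/8 = 15.5.

x_1* = 15.5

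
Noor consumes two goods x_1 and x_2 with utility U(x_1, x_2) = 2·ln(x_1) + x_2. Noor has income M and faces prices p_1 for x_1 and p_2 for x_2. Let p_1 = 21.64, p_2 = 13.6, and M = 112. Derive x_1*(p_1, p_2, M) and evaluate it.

MU_x_1 = 2/x_1, MU_x_2 = 1. Tangency: 2/x_1 = p_1/p_2.
So x_1*(p_1,p_2) = 2·p_2/p_1, independent of income; and x_2* = (M − 2·p_2)/p_2.
At the given prices: x_1* = 2·13.6/21.64 = 1.2569.

x_1* = 1.2569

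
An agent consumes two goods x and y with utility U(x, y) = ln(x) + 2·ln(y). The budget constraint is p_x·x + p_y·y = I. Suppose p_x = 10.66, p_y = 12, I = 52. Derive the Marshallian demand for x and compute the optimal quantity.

x* = 1.626

Tangency: MRS = (1/2)·y/x = p_x/p_y.
So p_y·y = 2·p_x·x; combined with the budget, a share 1/3 of income goes to x.
Demand: x*(p_x,p_y,I) = 1/3·I/p_x and y* = 2/3·I/p_y.
At p_x=10.66, p_y=12, I=52: x* = 1/3·52/10.66 = 1.626.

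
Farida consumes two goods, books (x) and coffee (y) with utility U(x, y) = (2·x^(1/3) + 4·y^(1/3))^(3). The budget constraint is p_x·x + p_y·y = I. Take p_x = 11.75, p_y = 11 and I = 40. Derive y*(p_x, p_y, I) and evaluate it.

y* = 2.7095

MU_x ∝ 2·x^(-2/3), MU_y ∝ 4·y^(-2/3), so MRS = (1/2)·(y/x)^(2/3) = p_x/p_y.
Solve for the ratio: y/x = [2·p_x/p_y]^(1.5).
Substitute y = (y/x)·x into the budget: x* = I/(p_x + p_y·(y/x)).
Numerically y/x = 3.122574, so x* = 40/(11.75 + 11·3.122574) = 0.8677 and y* = 3.122574·0.8677 = 2.7095.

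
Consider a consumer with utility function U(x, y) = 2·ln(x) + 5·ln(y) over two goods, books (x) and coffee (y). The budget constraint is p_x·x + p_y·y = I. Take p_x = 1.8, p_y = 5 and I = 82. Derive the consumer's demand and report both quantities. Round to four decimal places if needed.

The MRS is (2/5)·y/x. Set MRS = p_x/p_y.
So 2·p_y·y = 5·p_x·x; combined with the budget, a share 2/7 of income goes to x.
Demand: x*(p_x,p_y,I) = 2/7·I/p_x and y* = 5/7·I/p_y.
At p_x=1.8, p_y=5, I=82: x* = 2/7·82/1.8 = 13.0159, y* = 11.7143.

x* = 13.0159, y* = 11.7143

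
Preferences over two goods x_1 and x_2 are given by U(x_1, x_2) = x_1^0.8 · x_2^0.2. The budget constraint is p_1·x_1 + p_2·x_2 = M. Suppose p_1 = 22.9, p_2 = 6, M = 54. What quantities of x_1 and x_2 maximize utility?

Demand: x_1*(p_1,p_2,M) = 0.8·M/p_1 and x_2* = 0.2·M/p_2.
At p_1=22.9, p_2=6, M=54: x_1* = 0.8·54/22.9 = 1.8865, x_2* = 1.8.

x_1* = 1.8865, x_2* = 1.8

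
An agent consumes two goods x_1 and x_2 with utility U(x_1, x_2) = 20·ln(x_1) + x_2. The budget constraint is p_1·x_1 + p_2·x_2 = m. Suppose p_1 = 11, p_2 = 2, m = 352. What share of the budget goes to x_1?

share on x_1 = 0.1136

Set MRS = p_1/p_2: (20/x_1)/1 = p_1/p_2.
So x_1*(p_1,p_2) = 20·p_2/p_1, independent of income; and x_2* = (m − 20·p_2)/p_2.
At the given prices: x_1* = 20·2/11 = 3.6364, and x_2* = 156.
Expenditure on x_1: 11·3.6364 = 40; share = 0.1136.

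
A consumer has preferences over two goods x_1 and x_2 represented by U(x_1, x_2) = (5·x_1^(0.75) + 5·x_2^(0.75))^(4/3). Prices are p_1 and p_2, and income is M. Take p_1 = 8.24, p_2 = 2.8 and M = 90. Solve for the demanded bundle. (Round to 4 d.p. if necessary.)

MRS = MU_x_1/MU_x_2 = (x_2/x_1)^(0.25). Set equal to p_1/p_2.
Hence x_2/x_1 = (p_1/p_2)^(1/(0.25)), i.e. raised to the 4 power.
Substitute x_2 = (x_2/x_1)·x_1 into the budget: x_1* = M/(p_1 + p_2·(x_2/x_1)).
Numerically x_2/x_1 = 75.00267, so x_1* = 90/(8.24 + 2.8·75.00267) = 0.4124 and x_2* = 75.00267·0.4124 = 30.9293.

x_1* = 0.4124, x_2* = 30.9293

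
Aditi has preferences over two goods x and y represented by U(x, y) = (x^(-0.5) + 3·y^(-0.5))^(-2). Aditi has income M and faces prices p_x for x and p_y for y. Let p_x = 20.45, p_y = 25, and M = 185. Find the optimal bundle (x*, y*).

From the CES first-order condition, (1/3)·(y/x)^(1.5) = p_x/p_y.
Solve for the ratio: y/x = [3·p_x/p_y]^(2/3).
Substitute y = (y/x)·x into the budget: x* = M/(p_x + p_y·(y/x)).
Numerically y/x = 1.81935, so x* = 185/(20.45 + 25·1.81935) = 2.8058 and y* = 1.81935·2.8058 = 5.1048.

x* = 2.8058, y* = 5.1048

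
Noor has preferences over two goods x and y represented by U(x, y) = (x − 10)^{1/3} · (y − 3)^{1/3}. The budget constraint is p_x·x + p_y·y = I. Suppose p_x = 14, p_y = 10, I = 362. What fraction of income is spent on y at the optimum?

share on y = 0.3481

MRS = (y−3)/(x−10). Tangency with p_x/p_y gives y−3 = (p_x/p_y)·(x−10).
After buying the subsistence bundle (10, 3), a share 0.5 of the remaining income goes to x: x* = 10 + 0.5·(I − 10p_x − 3p_y)/p_x.
Discretionary income = 362 − 10·14 − 3·10 = 192; x* = 10 + 0.5·192/14 = 16.8571; y* = 3 + 0.5·192/10 = 12.6.
Expenditure on y: 10·12.6 = 126; share = 0.3481.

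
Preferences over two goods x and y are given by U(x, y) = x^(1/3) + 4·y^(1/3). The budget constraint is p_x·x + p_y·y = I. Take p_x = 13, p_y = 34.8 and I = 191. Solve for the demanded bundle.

MU_x ∝ x^(-2/3), MU_y ∝ 4·y^(-2/3), so MRS = (1/4)·(y/x)^(2/3) = p_x/p_y.
Solve for the ratio: y/x = [4·p_x/p_y]^(1.5).
Substitute y = (y/x)·x into the budget: x* = I/(p_x + p_y·(y/x)).
Numerically y/x = 1.826569, so x* = 191/(13 + 34.8·1.826569) = 2.4946 and y* = 1.826569·2.4946 = 4.5566.

x* = 2.4946, y* = 4.5566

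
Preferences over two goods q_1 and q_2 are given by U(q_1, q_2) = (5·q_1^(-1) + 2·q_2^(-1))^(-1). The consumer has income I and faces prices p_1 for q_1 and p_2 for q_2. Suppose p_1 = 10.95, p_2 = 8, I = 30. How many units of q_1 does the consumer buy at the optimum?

From the CES first-order condition, (5/2)·(q_2/q_1)^(2) = p_1/p_2.
Solve for the ratio: q_2/q_1 = [(2/5)·p_1/p_2]^(0.5).
Substitute q_2 = (q_2/q_1)·q_1 into the budget: q_1* = I/(p_1 + p_2·(q_2/q_1)).
Numerically q_2/q_1 = 0.739932, so q_1* = 30/(10.95 + 8·0.739932) = 1.7784.

q_1* = 1.7784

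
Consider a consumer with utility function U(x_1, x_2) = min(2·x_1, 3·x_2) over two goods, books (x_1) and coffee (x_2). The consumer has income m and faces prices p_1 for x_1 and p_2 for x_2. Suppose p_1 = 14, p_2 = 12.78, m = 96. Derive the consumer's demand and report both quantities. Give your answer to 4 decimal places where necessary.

With perfect complements, no substitution: consume in ratio x_1:x_2 = 3:2.
Budget: p_1·x_1 + p_2·(2/3)·x_1 = m, so (3·p_1 + 2·p_2)·x_1 = 3·m.
Demand: x_1*(p_1,p_2,m) = 3·m/(3·p_1 + 2·p_2), x_2* = 2·m/(3·p_1 + 2·p_2).
Here 3·14 + 2·12.78 = 67.56, giving x_1* = 4.2629 and x_2* = 2.8419.

x_1* = 4.2629, x_2* = 2.8419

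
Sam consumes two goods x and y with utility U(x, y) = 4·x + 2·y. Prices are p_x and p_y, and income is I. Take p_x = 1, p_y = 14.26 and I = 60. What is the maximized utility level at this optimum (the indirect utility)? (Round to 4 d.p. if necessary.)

V = 240

Perfect substitutes: compare marginal utility per dollar. 4/p_x vs 2/p_y → 4 vs 0.1403.
x gives more utility per dollar, so spend all income on x: x* = I/p_x, y* = 0.
Numerically: x* = 60, y* = 0.
Utility at the optimum: U(60, 0) = 240.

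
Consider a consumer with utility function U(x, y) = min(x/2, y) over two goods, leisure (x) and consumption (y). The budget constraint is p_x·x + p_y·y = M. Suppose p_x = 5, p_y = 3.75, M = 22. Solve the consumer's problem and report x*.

x* = 3.2

With perfect complements, no substitution: consume in ratio x:y = 2:1.
Budget: p_x·x + p_y·(1/2)·x = M, so (2·p_x + p_y)·x = 2·M.
Demand: x*(p_x,p_y,M) = 2·M/(2·p_x + p_y), y* = M/(2·p_x + p_y).
Here 2·5 + 3.75 = 13.75, giving x* = 3.2.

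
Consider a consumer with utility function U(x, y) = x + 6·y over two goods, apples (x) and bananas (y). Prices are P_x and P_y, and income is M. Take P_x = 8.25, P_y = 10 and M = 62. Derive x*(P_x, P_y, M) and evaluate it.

x* = 0

Linear utility — the consumer picks whichever good has higher MU/price: 1/8.25 = 0.1212 vs 6/10 = 0.6.
y gives more utility per dollar, so spend all income on y: y* = M/P_y, x* = 0.
Numerically: x* = 0, y* = 6.2.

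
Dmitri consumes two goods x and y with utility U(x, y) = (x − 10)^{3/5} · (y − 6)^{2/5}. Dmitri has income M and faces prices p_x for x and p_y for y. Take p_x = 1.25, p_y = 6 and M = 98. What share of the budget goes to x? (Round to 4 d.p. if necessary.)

share on x = 0.4306

MRS = (3/2)·(y−6)/(x−10). Tangency with p_x/p_y gives y−6 = (2/3)·(p_x/p_y)·(x−10).
After buying the subsistence bundle (10, 6), a share 0.6 of the remaining income goes to x: x* = 10 + 0.6·(M − 10p_x − 6p_y)/p_x.
Discretionary income = 98 − 10·1.25 − 6·6 = 49.5; x* = 10 + 0.6·49.5/1.25 = 33.76; y* = 6 + 0.4·49.5/6 = 9.3.
Expenditure on x: 1.25·33.76 = 42.2; share = 0.4306.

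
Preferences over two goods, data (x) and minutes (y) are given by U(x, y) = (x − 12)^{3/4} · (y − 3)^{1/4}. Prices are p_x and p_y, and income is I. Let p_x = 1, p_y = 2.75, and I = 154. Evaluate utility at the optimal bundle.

Let x' = x−12, y' = y−3. MRS = 3·y'/x' = p_x/p_y.
Substituting into the budget: x* = 12 + 0.75·(I − 12·p_x − 3·p_y)/p_x, and y* = 3 + 0.25·(…)/p_y.
Discretionary income = 154 − 12·1 − 3·2.75 = 133.75; x* = 12 + 0.75·133.75/1 = 112.3125; y* = 3 + 0.25·133.75/2.75 = 15.1591.
Utility at the optimum: U(112.3125, 15.1591) = 59.1891.

V = 59.1891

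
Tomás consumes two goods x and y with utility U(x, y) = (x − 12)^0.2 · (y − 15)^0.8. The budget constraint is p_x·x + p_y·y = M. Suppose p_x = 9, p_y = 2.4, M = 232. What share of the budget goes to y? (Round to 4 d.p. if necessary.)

share on y = 0.4586

Let x' = x−12, y' = y−15. MRS = (1/4)·y'/x' = p_x/p_y.
After buying the subsistence bundle (12, 15), a share 0.2 of the remaining income goes to x: x* = 12 + 0.2·(M − 12p_x − 15p_y)/p_x.
Discretionary income = 232 − 12·9 − 15·2.4 = 88; x* = 12 + 0.2·88/9 = 13.9556; y* = 15 + 0.8·88/2.4 = 44.3333.
Expenditure on y: 2.4·44.3333 = 106.4; share = 0.4586.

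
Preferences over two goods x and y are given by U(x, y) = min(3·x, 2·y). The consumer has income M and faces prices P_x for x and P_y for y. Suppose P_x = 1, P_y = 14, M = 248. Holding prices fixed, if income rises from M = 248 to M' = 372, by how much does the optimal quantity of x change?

With perfect complements, no substitution: consume in ratio x:y = 2:3.
Budget: P_x·x + P_y·(3/2)·x = M, so (2·P_x + 3·P_y)·x = 2·M.
Demand: x*(P_x,P_y,M) = 2·M/(2·P_x + 3·P_y), y* = 3·M/(2·P_x + 3·P_y).
Here 2·1 + 3·14 = 44, giving x* = 11.2727.
At M' = 372: x* = 16.9091. Change: 16.9091 − 11.2727 = 5.6364.

Δx* = 5.6364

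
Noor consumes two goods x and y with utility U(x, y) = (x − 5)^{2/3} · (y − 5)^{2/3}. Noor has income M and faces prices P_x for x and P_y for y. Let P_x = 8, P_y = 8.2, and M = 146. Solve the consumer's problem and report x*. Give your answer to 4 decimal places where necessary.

MRS = (y−5)/(x−5). Tangency with P_x/P_y gives y−5 = (P_x/P_y)·(x−5).
Substituting into the budget: x* = 5 + 0.5·(M − 5·P_x − 5·P_y)/P_x, and y* = 5 + 0.5·(…)/P_y.
Discretionary income = 146 − 5·8 − 5·8.2 = 65; x* = 5 + 0.5·65/8 = 9.0625.

x* = 9.0625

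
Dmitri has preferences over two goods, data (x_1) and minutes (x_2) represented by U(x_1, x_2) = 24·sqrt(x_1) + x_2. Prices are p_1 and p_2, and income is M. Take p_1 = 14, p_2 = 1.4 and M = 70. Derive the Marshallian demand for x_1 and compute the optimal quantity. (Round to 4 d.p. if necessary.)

x_1* = 1.44

MU_x_1 = 12/√x_1, MU_x_2 = 1. Tangency: 12/√x_1 = p_1/p_2.
Thus x_1* = (12·p_2/p_1)² — independent of M — with the rest of income spent on x_2.
Plugging in: x_1* = (12·1.4/14)² = 1.44.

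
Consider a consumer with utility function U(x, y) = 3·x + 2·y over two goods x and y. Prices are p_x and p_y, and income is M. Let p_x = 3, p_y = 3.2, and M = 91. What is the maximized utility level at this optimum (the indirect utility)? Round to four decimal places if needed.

V = 91

Perfect substitutes: compare marginal utility per dollar. 3/p_x vs 2/p_y → 1 vs 0.625.
x gives more utility per dollar, so spend all income on x: x* = M/p_x, y* = 0.
Numerically: x* = 30.3333, y* = 0.
Utility at the optimum: U(30.3333, 0) = 91.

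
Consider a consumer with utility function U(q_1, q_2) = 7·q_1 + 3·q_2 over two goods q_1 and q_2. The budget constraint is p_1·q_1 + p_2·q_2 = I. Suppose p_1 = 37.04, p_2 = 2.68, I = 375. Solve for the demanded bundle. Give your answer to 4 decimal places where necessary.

q_1* = 0, q_2* = 139.9254

Perfect substitutes: compare marginal utility per dollar. 7/p_1 vs 3/p_2 → 0.189 vs 1.1194.
q_2 gives more utility per dollar, so spend all income on q_2: q_2* = I/p_2, q_1* = 0.
Numerically: q_1* = 0, q_2* = 139.9254.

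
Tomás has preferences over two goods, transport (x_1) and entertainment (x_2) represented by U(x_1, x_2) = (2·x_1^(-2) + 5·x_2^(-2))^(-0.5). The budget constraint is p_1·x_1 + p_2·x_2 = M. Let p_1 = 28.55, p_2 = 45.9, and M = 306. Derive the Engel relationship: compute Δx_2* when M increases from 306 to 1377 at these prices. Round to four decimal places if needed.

Δx_2* = 15.1822

MRS = MU_x_1/MU_x_2 = (2/5)·(x_2/x_1)^(3). Set equal to p_1/p_2.
Solve for the ratio: x_2/x_1 = [(5/2)·p_1/p_2]^(1/3).
With the ratio pinned down, the budget gives x_1* = M/(p_1 + p_2·(x_2/x_1)) and x_2* = (x_2/x_1)·x_1*.
Numerically x_2/x_1 = 1.15854, so x_1* = 306/(28.55 + 45.9·1.15854) = 3.7442 and x_2* = 1.15854·3.7442 = 4.3378.
At M' = 1377: x_2* = 19.52. Change: 19.52 − 4.3378 = 15.1822.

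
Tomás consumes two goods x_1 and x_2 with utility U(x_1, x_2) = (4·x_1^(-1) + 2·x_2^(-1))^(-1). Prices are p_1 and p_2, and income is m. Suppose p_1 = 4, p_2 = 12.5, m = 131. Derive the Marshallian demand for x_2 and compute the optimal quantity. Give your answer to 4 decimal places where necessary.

From the CES first-order condition, 2·(x_2/x_1)^(2) = p_1/p_2.
Hence x_2/x_1 = ((1/2)·p_1/p_2)^(1/(2)), i.e. raised to the 0.5 power.
With the ratio pinned down, the budget gives x_1* = m/(p_1 + p_2·(x_2/x_1)) and x_2* = (x_2/x_1)·x_1*.
Numerically x_2/x_1 = 0.4, so x_1* = 131/(4 + 12.5·0.4) = 14.5556 and x_2* = 0.4·14.5556 = 5.8222.

x_2* = 5.8222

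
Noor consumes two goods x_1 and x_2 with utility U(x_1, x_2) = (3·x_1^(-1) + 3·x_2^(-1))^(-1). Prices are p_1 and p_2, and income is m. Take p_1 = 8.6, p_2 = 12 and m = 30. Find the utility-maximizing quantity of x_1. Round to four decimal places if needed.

Numerically x_2/x_1 = 0.846562, so x_1* = 30/(8.6 + 12·0.846562) = 1.5993.

x_1* = 1.5993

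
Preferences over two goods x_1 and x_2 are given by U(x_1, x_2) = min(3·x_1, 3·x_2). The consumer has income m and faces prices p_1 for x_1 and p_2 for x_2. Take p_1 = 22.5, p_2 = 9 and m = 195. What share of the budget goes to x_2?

share on x_2 = 0.2857

Leontief preferences: the optimum is at the kink where x_1/3 = x_2/3, i.e. x_2 = x_1.
Budget: p_1·x_1 + p_2·x_1 = m, so (3·p_1 + 3·p_2)·x_1 = 3·m.
Demand: x_1*(p_1,p_2,m) = 3·m/(3·p_1 + 3·p_2), x_2* = 3·m/(3·p_1 + 3·p_2).
Here 3·22.5 + 3·9 = 94.5, giving x_1* = 6.1905 and x_2* = 6.1905.
Expenditure on x_2: 9·6.1905 = 55.7143; share = 0.2857.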